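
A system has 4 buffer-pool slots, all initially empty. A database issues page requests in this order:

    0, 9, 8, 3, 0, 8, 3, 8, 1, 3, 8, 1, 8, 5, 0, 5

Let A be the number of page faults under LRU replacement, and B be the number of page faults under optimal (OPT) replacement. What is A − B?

Under LRU: F F F F . . . . F . . . . F F . → 7 faults.
Under OPT: F F F F . . . . F . . . . F . . → 6 faults.
A − B = 7 − 6 = 1.

1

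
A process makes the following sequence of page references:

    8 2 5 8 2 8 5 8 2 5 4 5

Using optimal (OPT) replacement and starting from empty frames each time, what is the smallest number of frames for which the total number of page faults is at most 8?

f=1: 12 faults
f=2: 7 faults
f=3: 4 faults
f=4: 4 faults
Smallest f with faults ≤ 8 is 2.

2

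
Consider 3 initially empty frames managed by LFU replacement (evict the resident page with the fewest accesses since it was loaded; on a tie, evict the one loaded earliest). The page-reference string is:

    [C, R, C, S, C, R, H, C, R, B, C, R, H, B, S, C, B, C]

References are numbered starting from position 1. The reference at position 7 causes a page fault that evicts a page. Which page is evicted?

pos 1: C → miss, frames [C]
pos 2: R → miss, frames [C, R]
pos 3: C → hit
pos 4: S → miss, frames [C, R, S]
pos 5: C → hit
pos 6: R → hit
pos 7: H → miss, evict S, frames [C, R, H]
At position 7, page S is evicted.

S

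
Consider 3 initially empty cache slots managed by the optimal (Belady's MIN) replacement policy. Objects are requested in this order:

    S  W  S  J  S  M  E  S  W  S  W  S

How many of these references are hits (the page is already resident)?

7

S → miss, frames {S}
W → miss, frames {S,W}
S → hit
J → miss, frames {S,W,J}
S → hit
M → miss, evict J, frames {S,W,M}
E → miss, evict M, frames {S,W,E}
S → hit
W → hit
S → hit
W → hit
S → hit
Hits: 7.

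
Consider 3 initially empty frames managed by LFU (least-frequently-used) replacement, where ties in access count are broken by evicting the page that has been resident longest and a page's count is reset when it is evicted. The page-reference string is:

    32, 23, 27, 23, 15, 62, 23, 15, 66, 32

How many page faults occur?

32 → miss, frames [32]
23 → miss, frames [32, 23]
27 → miss, frames [32, 23, 27]
23 → hit
15 → miss, evict 32, frames [23, 27, 15]
62 → miss, evict 27, frames [23, 15, 62]
23 → hit
15 → hit
66 → miss, evict 62, frames [23, 15, 66]
32 → miss, evict 66, frames [23, 15, 32]
Page faults: 7.

7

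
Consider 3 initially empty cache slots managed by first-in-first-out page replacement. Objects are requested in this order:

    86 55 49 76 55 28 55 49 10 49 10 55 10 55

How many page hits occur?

6

86 -> fault, frames {86}
55 -> fault, frames {86,55}
49 -> fault, frames {86,55,49}
76 -> fault, evict 86, frames {55,49,76}
55 -> hit
28 -> fault, evict 55, frames {49,76,28}
55 -> fault, evict 49, frames {76,28,55}
49 -> fault, evict 76, frames {28,55,49}
10 -> fault, evict 28, frames {55,49,10}
49 -> hit
10 -> hit
55 -> hit
10 -> hit
55 -> hit
Hits: 6.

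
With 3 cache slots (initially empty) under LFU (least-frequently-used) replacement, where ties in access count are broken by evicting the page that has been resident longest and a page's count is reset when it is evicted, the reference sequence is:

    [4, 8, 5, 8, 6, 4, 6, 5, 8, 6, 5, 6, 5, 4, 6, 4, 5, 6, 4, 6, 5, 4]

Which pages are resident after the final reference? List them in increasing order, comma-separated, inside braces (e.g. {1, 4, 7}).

{4, 5, 6}

4 → fault, frames [4]
8 → fault, frames [4, 8]
5 → fault, frames [4, 8, 5]
8 → hit
6 → fault, evict 4, frames [8, 5, 6]
4 → fault, evict 5, frames [8, 6, 4]
6 → hit
5 → fault, evict 4, frames [8, 6, 5]
8 → hit
6 → hit
5 → hit
6 → hit
5 → hit
4 → fault, evict 8, frames [6, 5, 4]
6 → hit
4 → hit
5 → hit
6 → hit
4 → hit
6 → hit
5 → hit
4 → hit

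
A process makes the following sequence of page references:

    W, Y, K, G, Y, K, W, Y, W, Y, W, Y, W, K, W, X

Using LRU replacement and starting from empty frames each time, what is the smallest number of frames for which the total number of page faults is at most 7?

f=1: 16 faults
f=2: 10 faults
f=3: 6 faults
f=4: 5 faults
f=5: 5 faults
Smallest f with faults ≤ 7 is 3.

3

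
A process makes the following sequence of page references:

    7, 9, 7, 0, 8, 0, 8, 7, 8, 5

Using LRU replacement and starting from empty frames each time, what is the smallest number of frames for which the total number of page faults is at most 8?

f=1: 10 faults
f=2: 6 faults
f=3: 5 faults
f=4: 5 faults
f=5: 5 faults
Smallest f with faults ≤ 8 is 2.

2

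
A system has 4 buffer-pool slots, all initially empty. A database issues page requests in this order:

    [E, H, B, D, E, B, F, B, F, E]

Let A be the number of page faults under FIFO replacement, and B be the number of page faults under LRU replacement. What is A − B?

Under FIFO: F F F F . . F . . F → 6 faults.
Under LRU: F F F F . . F . . . → 5 faults.
A − B = 6 − 5 = 1.

1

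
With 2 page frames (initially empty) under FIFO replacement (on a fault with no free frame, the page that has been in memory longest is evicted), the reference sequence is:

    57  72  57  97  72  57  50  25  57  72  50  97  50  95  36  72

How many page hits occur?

57 -> fault, frames {57}
72 -> fault, frames {57,72}
57 -> hit
97 -> fault, evict 57, frames {72,97}
72 -> hit
57 -> fault, evict 72, frames {97,57}
50 -> fault, evict 97, frames {57,50}
25 -> fault, evict 57, frames {50,25}
57 -> fault, evict 50, frames {25,57}
72 -> fault, evict 25, frames {57,72}
50 -> fault, evict 57, frames {72,50}
97 -> fault, evict 72, frames {50,97}
50 -> hit
95 -> fault, evict 50, frames {97,95}
36 -> fault, evict 97, frames {95,36}
72 -> fault, evict 95, frames {36,72}
Hits: 3.

3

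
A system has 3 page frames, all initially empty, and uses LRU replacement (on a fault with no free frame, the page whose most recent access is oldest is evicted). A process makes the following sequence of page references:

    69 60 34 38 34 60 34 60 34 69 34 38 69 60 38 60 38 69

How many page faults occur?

7

69: miss, frames [69]
60: miss, frames [69, 60]
34: miss, frames [69, 60, 34]
38: miss, evict 69, frames [60, 34, 38]
34: hit
60: hit
34: hit
60: hit
34: hit
69: miss, evict 38, frames [60, 34, 69]
34: hit
38: miss, evict 60, frames [69, 34, 38]
69: hit
60: miss, evict 34, frames [38, 69, 60]
38: hit
60: hit
38: hit
69: hit
Page faults: 7.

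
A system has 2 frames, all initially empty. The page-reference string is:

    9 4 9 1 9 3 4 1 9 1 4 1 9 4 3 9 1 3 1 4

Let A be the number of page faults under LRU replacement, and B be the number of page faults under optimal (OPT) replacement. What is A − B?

Under LRU: F F . F . F F F F . F . F F F F F F . F → 15 faults.
Under OPT: F F . F . F F . F . F . F . F . F . . F → 11 faults.
A − B = 15 − 11 = 4.

4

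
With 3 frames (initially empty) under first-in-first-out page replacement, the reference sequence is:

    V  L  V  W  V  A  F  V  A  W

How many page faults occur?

7

V -> miss, frames [V]
L -> miss, frames [V, L]
V -> hit
W -> miss, frames [V, L, W]
V -> hit
A -> miss, evict V, frames [L, W, A]
F -> miss, evict L, frames [W, A, F]
V -> miss, evict W, frames [A, F, V]
A -> hit
W -> miss, evict A, frames [F, V, W]
Page faults: 7.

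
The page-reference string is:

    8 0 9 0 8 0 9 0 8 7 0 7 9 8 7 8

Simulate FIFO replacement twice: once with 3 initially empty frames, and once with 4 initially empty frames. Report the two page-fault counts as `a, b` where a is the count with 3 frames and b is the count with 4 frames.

3 frames: F F F . . . . . . F . . . F . . → 5 faults.
4 frames: F F F . . . . . . F . . . . . . → 4 faults.
4 < 5: adding a frame reduced faults, as is typical.

5, 4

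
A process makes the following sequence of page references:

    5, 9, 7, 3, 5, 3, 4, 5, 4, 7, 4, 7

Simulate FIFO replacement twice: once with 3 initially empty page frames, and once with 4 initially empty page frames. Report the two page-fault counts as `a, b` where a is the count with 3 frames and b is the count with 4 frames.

3 frames: F F F F F . F . . F . . → 7 faults.
4 frames: F F F F . . F F . . . . → 6 faults.
6 < 7: adding a frame reduced faults, as is typical.

7, 6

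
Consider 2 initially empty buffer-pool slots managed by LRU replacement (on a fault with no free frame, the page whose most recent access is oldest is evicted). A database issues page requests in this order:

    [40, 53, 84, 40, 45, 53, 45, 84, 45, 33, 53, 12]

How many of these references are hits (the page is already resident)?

2

40 → fault, frames (40)
53 → fault, frames (40 53)
84 → fault, evict 40, frames (53 84)
40 → fault, evict 53, frames (84 40)
45 → fault, evict 84, frames (40 45)
53 → fault, evict 40, frames (45 53)
45 → hit
84 → fault, evict 53, frames (45 84)
45 → hit
33 → fault, evict 84, frames (45 33)
53 → fault, evict 45, frames (33 53)
12 → fault, evict 33, frames (53 12)
Hits: 2.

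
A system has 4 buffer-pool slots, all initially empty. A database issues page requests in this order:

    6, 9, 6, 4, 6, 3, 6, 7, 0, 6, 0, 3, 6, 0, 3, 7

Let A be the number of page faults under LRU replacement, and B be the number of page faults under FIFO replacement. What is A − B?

Under LRU: F F . F . F . F F . . . . . . . → 6 faults.
Under FIFO: F F . F . F . F F F . . . . . . → 7 faults.
A − B = 6 − 7 = -1.

-1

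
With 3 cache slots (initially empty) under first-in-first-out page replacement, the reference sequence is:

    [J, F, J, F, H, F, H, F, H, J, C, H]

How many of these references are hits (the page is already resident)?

8

J: fault, frames [J]
F: fault, frames [J, F]
J: hit
F: hit
H: fault, frames [J, F, H]
F: hit
H: hit
F: hit
H: hit
J: hit
C: fault, evict J, frames [F, H, C]
H: hit
Hits: 8.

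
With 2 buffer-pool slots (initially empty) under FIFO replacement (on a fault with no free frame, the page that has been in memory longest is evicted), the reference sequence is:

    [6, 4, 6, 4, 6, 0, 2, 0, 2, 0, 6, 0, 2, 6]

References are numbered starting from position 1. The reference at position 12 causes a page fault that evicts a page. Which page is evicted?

2

pos 1: 6: miss, frames [6]
pos 2: 4: miss, frames [6, 4]
pos 3: 6: hit
pos 4: 4: hit
pos 5: 6: hit
pos 6: 0: miss, evict 6, frames [4, 0]
pos 7: 2: miss, evict 4, frames [0, 2]
pos 8: 0: hit
pos 9: 2: hit
pos 10: 0: hit
pos 11: 6: miss, evict 0, frames [2, 6]
pos 12: 0: miss, evict 2, frames [6, 0]
At position 12, page 2 is evicted.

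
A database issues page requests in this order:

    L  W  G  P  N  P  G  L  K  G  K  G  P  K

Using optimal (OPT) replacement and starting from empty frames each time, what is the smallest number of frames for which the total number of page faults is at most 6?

f=1: 14 faults
f=2: 9 faults
f=3: 7 faults
f=4: 6 faults
f=5: 6 faults
f=6: 6 faults
Smallest f with faults ≤ 6 is 4.

4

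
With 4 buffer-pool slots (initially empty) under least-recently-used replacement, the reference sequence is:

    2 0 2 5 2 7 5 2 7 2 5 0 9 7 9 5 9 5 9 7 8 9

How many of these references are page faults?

7

2: fault, frames {2}
0: fault, frames {2,0}
2: hit
5: fault, frames {0,2,5}
2: hit
7: fault, frames {0,5,2,7}
5: hit
2: hit
7: hit
2: hit
5: hit
0: hit
9: fault, evict 7, frames {2,5,0,9}
7: fault, evict 2, frames {5,0,9,7}
9: hit
5: hit
9: hit
5: hit
9: hit
7: hit
8: fault, evict 0, frames {5,9,7,8}
9: hit
Page faults: 7.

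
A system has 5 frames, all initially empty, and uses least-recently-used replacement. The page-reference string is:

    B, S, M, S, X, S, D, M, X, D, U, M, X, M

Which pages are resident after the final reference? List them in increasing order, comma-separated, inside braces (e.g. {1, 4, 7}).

{D, M, S, U, X}

B -> miss, frames (B)
S -> miss, frames (B S)
M -> miss, frames (B S M)
S -> hit
X -> miss, frames (B M S X)
S -> hit
D -> miss, frames (B M X S D)
M -> hit
X -> hit
D -> hit
U -> miss, evict B, frames (S M X D U)
M -> hit
X -> hit
M -> hit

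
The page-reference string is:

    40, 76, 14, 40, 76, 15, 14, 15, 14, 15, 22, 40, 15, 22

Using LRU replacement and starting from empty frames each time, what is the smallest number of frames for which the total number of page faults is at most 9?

3

f=1: 14 faults
f=2: 11 faults
f=3: 7 faults
f=4: 6 faults
f=5: 5 faults
Smallest f with faults ≤ 9 is 3.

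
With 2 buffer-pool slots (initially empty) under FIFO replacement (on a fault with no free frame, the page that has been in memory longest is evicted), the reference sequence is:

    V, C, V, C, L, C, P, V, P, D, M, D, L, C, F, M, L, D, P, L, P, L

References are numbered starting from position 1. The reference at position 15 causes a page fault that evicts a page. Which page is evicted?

L

pos 1: V -> miss, frames (V)
pos 2: C -> miss, frames (V C)
pos 3: V -> hit
pos 4: C -> hit
pos 5: L -> miss, evict V, frames (C L)
pos 6: C -> hit
pos 7: P -> miss, evict C, frames (L P)
pos 8: V -> miss, evict L, frames (P V)
pos 9: P -> hit
pos 10: D -> miss, evict P, frames (V D)
pos 11: M -> miss, evict V, frames (D M)
pos 12: D -> hit
pos 13: L -> miss, evict D, frames (M L)
pos 14: C -> miss, evict M, frames (L C)
pos 15: F -> miss, evict L, frames (C F)
At position 15, page L is evicted.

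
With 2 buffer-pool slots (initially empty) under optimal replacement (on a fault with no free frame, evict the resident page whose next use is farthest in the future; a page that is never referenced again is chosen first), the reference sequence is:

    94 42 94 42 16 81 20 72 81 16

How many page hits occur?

94 → fault, frames [94]
42 → fault, frames [94, 42]
94 → hit
42 → hit
16 → fault, evict 42, frames [94, 16]
81 → fault, evict 94, frames [16, 81]
20 → fault, evict 16, frames [81, 20]
72 → fault, evict 20, frames [81, 72]
81 → hit
16 → fault, evict 72, frames [81, 16]
Hits: 3.

3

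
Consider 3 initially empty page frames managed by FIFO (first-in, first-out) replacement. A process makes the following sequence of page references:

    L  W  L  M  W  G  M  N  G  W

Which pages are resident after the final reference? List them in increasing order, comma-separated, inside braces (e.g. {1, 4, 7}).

L -> fault, frames [L]
W -> fault, frames [L, W]
L -> hit
M -> fault, frames [L, W, M]
W -> hit
G -> fault, evict L, frames [W, M, G]
M -> hit
N -> fault, evict W, frames [M, G, N]
G -> hit
W -> fault, evict M, frames [G, N, W]

{G, N, W}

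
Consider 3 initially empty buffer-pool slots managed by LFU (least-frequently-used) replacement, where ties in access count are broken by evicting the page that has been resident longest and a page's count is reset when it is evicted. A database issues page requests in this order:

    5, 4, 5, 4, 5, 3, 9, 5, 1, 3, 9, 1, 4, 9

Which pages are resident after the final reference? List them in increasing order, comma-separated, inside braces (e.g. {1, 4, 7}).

{4, 5, 9}

5 -> miss, frames [5]
4 -> miss, frames [5, 4]
5 -> hit
4 -> hit
5 -> hit
3 -> miss, frames [5, 4, 3]
9 -> miss, evict 3, frames [5, 4, 9]
5 -> hit
1 -> miss, evict 9, frames [5, 4, 1]
3 -> miss, evict 1, frames [5, 4, 3]
9 -> miss, evict 3, frames [5, 4, 9]
1 -> miss, evict 9, frames [5, 4, 1]
4 -> hit
9 -> miss, evict 1, frames [5, 4, 9]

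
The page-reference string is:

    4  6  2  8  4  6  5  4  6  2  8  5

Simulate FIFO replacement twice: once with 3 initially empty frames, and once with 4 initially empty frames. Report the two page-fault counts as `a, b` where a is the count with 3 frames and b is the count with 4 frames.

9, 10

3 frames: F F F F F F F . . F F . → 9 faults.
4 frames: F F F F . . F F F F F F → 10 faults.
10 > 9: adding a frame increased faults — Belady's anomaly.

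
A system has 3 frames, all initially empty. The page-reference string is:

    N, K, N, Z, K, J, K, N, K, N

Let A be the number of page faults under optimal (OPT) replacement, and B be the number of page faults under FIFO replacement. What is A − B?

Under OPT: F F . F . F . . . . → 4 faults.
Under FIFO: F F . F . F . F F . → 6 faults.
A − B = 4 − 6 = -2.

-2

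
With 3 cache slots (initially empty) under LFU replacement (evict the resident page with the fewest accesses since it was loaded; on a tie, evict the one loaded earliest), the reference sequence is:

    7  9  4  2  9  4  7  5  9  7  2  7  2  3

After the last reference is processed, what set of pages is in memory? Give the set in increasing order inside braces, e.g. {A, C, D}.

{3, 4, 9}

7 → miss, frames (7)
9 → miss, frames (7 9)
4 → miss, frames (7 9 4)
2 → miss, evict 7, frames (9 4 2)
9 → hit
4 → hit
7 → miss, evict 2, frames (9 4 7)
5 → miss, evict 7, frames (9 4 5)
9 → hit
7 → miss, evict 5, frames (9 4 7)
2 → miss, evict 7, frames (9 4 2)
7 → miss, evict 2, frames (9 4 7)
2 → miss, evict 7, frames (9 4 2)
3 → miss, evict 2, frames (9 4 3)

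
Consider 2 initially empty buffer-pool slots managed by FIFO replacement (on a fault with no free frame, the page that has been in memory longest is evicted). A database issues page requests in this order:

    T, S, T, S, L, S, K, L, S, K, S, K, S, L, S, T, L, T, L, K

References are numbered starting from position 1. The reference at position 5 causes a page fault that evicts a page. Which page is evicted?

T

pos 1: T -> fault, frames [T]
pos 2: S -> fault, frames [T, S]
pos 3: T -> hit
pos 4: S -> hit
pos 5: L -> fault, evict T, frames [S, L]
At position 5, page T is evicted.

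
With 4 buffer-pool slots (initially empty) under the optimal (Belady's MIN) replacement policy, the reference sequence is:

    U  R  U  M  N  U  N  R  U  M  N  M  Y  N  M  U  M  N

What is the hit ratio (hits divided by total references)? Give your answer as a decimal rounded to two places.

0.72

U → fault, frames [U]
R → fault, frames [U, R]
U → hit
M → fault, frames [U, R, M]
N → fault, frames [U, R, M, N]
U → hit
N → hit
R → hit
U → hit
M → hit
N → hit
M → hit
Y → fault, evict R, frames [U, M, N, Y]
N → hit
M → hit
U → hit
M → hit
N → hit
Hits: 13 of 18 references → 13/18 = 0.7222.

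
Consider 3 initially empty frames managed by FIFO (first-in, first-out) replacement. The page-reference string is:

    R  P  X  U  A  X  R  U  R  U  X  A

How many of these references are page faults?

R -> fault, frames (R)
P -> fault, frames (R P)
X -> fault, frames (R P X)
U -> fault, evict R, frames (P X U)
A -> fault, evict P, frames (X U A)
X -> hit
R -> fault, evict X, frames (U A R)
U -> hit
R -> hit
U -> hit
X -> fault, evict U, frames (A R X)
A -> hit
Page faults: 7.

7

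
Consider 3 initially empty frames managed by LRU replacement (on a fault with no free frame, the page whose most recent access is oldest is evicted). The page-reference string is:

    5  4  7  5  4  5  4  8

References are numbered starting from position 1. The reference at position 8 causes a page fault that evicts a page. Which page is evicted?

pos 1: 5 -> miss, frames [5]
pos 2: 4 -> miss, frames [5, 4]
pos 3: 7 -> miss, frames [5, 4, 7]
pos 4: 5 -> hit
pos 5: 4 -> hit
pos 6: 5 -> hit
pos 7: 4 -> hit
pos 8: 8 -> miss, evict 7, frames [5, 4, 8]
At position 8, page 7 is evicted.

7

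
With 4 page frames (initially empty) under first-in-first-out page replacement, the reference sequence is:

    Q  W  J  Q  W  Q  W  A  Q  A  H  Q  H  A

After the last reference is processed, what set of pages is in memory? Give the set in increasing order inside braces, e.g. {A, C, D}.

Q → fault, frames (Q)
W → fault, frames (Q W)
J → fault, frames (Q W J)
Q → hit
W → hit
Q → hit
W → hit
A → fault, frames (Q W J A)
Q → hit
A → hit
H → fault, evict Q, frames (W J A H)
Q → fault, evict W, frames (J A H Q)
H → hit
A → hit

{A, H, J, Q}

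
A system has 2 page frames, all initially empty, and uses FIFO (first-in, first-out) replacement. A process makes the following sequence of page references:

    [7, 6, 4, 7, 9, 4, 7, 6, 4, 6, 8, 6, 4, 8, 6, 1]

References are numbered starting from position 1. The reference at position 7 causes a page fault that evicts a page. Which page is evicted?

9

pos 1: 7: fault, frames (7)
pos 2: 6: fault, frames (7 6)
pos 3: 4: fault, evict 7, frames (6 4)
pos 4: 7: fault, evict 6, frames (4 7)
pos 5: 9: fault, evict 4, frames (7 9)
pos 6: 4: fault, evict 7, frames (9 4)
pos 7: 7: fault, evict 9, frames (4 7)
At position 7, page 9 is evicted.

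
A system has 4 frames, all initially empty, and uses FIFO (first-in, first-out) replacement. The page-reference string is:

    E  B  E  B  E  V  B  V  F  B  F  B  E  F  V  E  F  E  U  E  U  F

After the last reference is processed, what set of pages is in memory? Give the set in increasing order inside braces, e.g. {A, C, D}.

E: fault, frames [E]
B: fault, frames [E, B]
E: hit
B: hit
E: hit
V: fault, frames [E, B, V]
B: hit
V: hit
F: fault, frames [E, B, V, F]
B: hit
F: hit
B: hit
E: hit
F: hit
V: hit
E: hit
F: hit
E: hit
U: fault, evict E, frames [B, V, F, U]
E: fault, evict B, frames [V, F, U, E]
U: hit
F: hit

{E, F, U, V}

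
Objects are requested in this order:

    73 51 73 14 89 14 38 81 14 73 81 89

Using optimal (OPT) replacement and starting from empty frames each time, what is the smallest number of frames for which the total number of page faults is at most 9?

2

f=1: 12 faults
f=2: 8 faults
f=3: 7 faults
f=4: 6 faults
f=5: 6 faults
f=6: 6 faults
Smallest f with faults ≤ 9 is 2.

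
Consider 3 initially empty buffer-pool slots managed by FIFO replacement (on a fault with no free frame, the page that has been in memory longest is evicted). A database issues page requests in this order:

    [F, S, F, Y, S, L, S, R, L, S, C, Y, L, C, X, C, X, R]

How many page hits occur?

F: fault, frames [F]
S: fault, frames [F, S]
F: hit
Y: fault, frames [F, S, Y]
S: hit
L: fault, evict F, frames [S, Y, L]
S: hit
R: fault, evict S, frames [Y, L, R]
L: hit
S: fault, evict Y, frames [L, R, S]
C: fault, evict L, frames [R, S, C]
Y: fault, evict R, frames [S, C, Y]
L: fault, evict S, frames [C, Y, L]
C: hit
X: fault, evict C, frames [Y, L, X]
C: fault, evict Y, frames [L, X, C]
X: hit
R: fault, evict L, frames [X, C, R]
Hits: 6.

6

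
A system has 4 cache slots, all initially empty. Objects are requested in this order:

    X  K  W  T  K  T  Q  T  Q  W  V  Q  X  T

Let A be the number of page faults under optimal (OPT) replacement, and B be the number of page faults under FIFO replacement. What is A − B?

Under OPT: F F F F . . F . . . F . . . → 6 faults.
Under FIFO: F F F F . . F . . . F . F . → 7 faults.
A − B = 6 − 7 = -1.

-1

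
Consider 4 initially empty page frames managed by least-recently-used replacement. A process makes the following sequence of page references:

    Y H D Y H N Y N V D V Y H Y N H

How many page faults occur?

Y -> fault, frames (Y)
H -> fault, frames (Y H)
D -> fault, frames (Y H D)
Y -> hit
H -> hit
N -> fault, frames (D Y H N)
Y -> hit
N -> hit
V -> fault, evict D, frames (H Y N V)
D -> fault, evict H, frames (Y N V D)
V -> hit
Y -> hit
H -> fault, evict N, frames (D V Y H)
Y -> hit
N -> fault, evict D, frames (V H Y N)
H -> hit
Page faults: 8.

8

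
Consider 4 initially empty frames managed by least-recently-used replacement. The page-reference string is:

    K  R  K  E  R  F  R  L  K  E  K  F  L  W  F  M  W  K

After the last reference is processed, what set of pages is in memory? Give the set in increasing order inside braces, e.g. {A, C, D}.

K -> miss, frames {K}
R -> miss, frames {K,R}
K -> hit
E -> miss, frames {R,K,E}
R -> hit
F -> miss, frames {K,E,R,F}
R -> hit
L -> miss, evict K, frames {E,F,R,L}
K -> miss, evict E, frames {F,R,L,K}
E -> miss, evict F, frames {R,L,K,E}
K -> hit
F -> miss, evict R, frames {L,E,K,F}
L -> hit
W -> miss, evict E, frames {K,F,L,W}
F -> hit
M -> miss, evict K, frames {L,W,F,M}
W -> hit
K -> miss, evict L, frames {F,M,W,K}

{F, K, M, W}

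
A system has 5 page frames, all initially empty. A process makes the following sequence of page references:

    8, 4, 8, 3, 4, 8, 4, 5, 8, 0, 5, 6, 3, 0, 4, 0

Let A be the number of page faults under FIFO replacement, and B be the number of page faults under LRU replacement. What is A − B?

Under FIFO: F F . F . . . F . F . F . . . . → 6 faults.
Under LRU: F F . F . . . F . F . F F . F . → 8 faults.
A − B = 6 − 8 = -2.

-2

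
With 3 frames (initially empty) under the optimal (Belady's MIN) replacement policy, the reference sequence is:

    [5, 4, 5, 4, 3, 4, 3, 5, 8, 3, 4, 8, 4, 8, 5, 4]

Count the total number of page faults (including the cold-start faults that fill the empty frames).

5 -> miss, frames (5)
4 -> miss, frames (5 4)
5 -> hit
4 -> hit
3 -> miss, frames (5 4 3)
4 -> hit
3 -> hit
5 -> hit
8 -> miss, evict 5, frames (4 3 8)
3 -> hit
4 -> hit
8 -> hit
4 -> hit
8 -> hit
5 -> miss, evict 8, frames (4 3 5)
4 -> hit
Page faults: 5.

5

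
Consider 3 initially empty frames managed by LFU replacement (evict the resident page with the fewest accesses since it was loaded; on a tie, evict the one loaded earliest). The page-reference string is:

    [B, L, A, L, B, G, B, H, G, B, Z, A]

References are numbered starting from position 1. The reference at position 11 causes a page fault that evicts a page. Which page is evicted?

G

pos 1: B: miss, frames [B]
pos 2: L: miss, frames [B, L]
pos 3: A: miss, frames [B, L, A]
pos 4: L: hit
pos 5: B: hit
pos 6: G: miss, evict A, frames [B, L, G]
pos 7: B: hit
pos 8: H: miss, evict G, frames [B, L, H]
pos 9: G: miss, evict H, frames [B, L, G]
pos 10: B: hit
pos 11: Z: miss, evict G, frames [B, L, Z]
At position 11, page G is evicted.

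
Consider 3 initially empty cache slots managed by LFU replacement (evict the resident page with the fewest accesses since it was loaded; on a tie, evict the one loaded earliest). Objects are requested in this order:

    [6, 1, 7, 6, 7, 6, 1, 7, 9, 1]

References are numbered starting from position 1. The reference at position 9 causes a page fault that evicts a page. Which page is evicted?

pos 1: 6 -> fault, frames {6}
pos 2: 1 -> fault, frames {6,1}
pos 3: 7 -> fault, frames {6,1,7}
pos 4: 6 -> hit
pos 5: 7 -> hit
pos 6: 6 -> hit
pos 7: 1 -> hit
pos 8: 7 -> hit
pos 9: 9 -> fault, evict 1, frames {6,7,9}
At position 9, page 1 is evicted.

1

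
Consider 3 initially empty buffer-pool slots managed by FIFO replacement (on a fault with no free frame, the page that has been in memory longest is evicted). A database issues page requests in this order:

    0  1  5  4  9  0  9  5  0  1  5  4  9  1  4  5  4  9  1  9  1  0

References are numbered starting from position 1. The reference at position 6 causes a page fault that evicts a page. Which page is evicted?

5

pos 1: 0 → fault, frames (0)
pos 2: 1 → fault, frames (0 1)
pos 3: 5 → fault, frames (0 1 5)
pos 4: 4 → fault, evict 0, frames (1 5 4)
pos 5: 9 → fault, evict 1, frames (5 4 9)
pos 6: 0 → fault, evict 5, frames (4 9 0)
At position 6, page 5 is evicted.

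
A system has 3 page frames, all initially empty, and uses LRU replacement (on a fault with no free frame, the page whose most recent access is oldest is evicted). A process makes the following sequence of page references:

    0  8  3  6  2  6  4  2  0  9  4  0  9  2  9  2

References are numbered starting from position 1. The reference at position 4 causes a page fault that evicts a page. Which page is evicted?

0

pos 1: 0: miss, frames (0)
pos 2: 8: miss, frames (0 8)
pos 3: 3: miss, frames (0 8 3)
pos 4: 6: miss, evict 0, frames (8 3 6)
At position 4, page 0 is evicted.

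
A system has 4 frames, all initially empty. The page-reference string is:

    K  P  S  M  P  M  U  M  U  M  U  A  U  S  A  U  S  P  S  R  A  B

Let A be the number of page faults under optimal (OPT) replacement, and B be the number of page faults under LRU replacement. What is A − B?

-3

Under OPT: F F F F . . F . . . . F . . . . . . . F . F → 8 faults.
Under LRU: F F F F . . F . . . . F . F . . . F . F F F → 11 faults.
A − B = 8 − 11 = -3.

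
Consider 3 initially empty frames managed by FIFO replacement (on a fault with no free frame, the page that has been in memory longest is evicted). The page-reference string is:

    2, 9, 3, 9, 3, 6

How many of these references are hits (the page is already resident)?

2 → miss, frames (2)
9 → miss, frames (2 9)
3 → miss, frames (2 9 3)
9 → hit
3 → hit
6 → miss, evict 2, frames (9 3 6)
Hits: 2.

2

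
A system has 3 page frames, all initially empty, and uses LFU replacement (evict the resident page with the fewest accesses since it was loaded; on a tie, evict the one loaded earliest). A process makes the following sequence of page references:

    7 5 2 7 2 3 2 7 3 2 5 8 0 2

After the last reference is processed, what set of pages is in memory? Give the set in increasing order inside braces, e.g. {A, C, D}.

{0, 2, 7}

7: fault, frames {7}
5: fault, frames {7,5}
2: fault, frames {7,5,2}
7: hit
2: hit
3: fault, evict 5, frames {7,2,3}
2: hit
7: hit
3: hit
2: hit
5: fault, evict 3, frames {7,2,5}
8: fault, evict 5, frames {7,2,8}
0: fault, evict 8, frames {7,2,0}
2: hit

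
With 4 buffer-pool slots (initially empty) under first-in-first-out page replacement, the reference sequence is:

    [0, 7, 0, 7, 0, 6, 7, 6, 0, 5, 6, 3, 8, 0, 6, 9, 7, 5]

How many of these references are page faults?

11

0: fault, frames {0}
7: fault, frames {0,7}
0: hit
7: hit
0: hit
6: fault, frames {0,7,6}
7: hit
6: hit
0: hit
5: fault, frames {0,7,6,5}
6: hit
3: fault, evict 0, frames {7,6,5,3}
8: fault, evict 7, frames {6,5,3,8}
0: fault, evict 6, frames {5,3,8,0}
6: fault, evict 5, frames {3,8,0,6}
9: fault, evict 3, frames {8,0,6,9}
7: fault, evict 8, frames {0,6,9,7}
5: fault, evict 0, frames {6,9,7,5}
Page faults: 11.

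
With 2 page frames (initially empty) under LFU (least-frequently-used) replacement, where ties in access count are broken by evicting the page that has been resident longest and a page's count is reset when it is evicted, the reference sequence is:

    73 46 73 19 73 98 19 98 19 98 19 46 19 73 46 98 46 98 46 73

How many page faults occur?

73 -> miss, frames [73]
46 -> miss, frames [73, 46]
73 -> hit
19 -> miss, evict 46, frames [73, 19]
73 -> hit
98 -> miss, evict 19, frames [73, 98]
19 -> miss, evict 98, frames [73, 19]
98 -> miss, evict 19, frames [73, 98]
19 -> miss, evict 98, frames [73, 19]
98 -> miss, evict 19, frames [73, 98]
19 -> miss, evict 98, frames [73, 19]
46 -> miss, evict 19, frames [73, 46]
19 -> miss, evict 46, frames [73, 19]
73 -> hit
46 -> miss, evict 19, frames [73, 46]
98 -> miss, evict 46, frames [73, 98]
46 -> miss, evict 98, frames [73, 46]
98 -> miss, evict 46, frames [73, 98]
46 -> miss, evict 98, frames [73, 46]
73 -> hit
Page faults: 16.

16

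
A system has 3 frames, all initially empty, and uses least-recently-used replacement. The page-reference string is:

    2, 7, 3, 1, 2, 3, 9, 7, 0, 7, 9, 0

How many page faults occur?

2 -> miss, frames (2)
7 -> miss, frames (2 7)
3 -> miss, frames (2 7 3)
1 -> miss, evict 2, frames (7 3 1)
2 -> miss, evict 7, frames (3 1 2)
3 -> hit
9 -> miss, evict 1, frames (2 3 9)
7 -> miss, evict 2, frames (3 9 7)
0 -> miss, evict 3, frames (9 7 0)
7 -> hit
9 -> hit
0 -> hit
Page faults: 8.

8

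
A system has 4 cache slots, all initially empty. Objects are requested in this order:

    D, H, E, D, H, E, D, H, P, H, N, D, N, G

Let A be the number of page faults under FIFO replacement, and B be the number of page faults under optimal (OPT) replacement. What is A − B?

Under FIFO: F F F . . . . . F . F F . F → 7 faults.
Under OPT: F F F . . . . . F . F . . F → 6 faults.
A − B = 7 − 6 = 1.

1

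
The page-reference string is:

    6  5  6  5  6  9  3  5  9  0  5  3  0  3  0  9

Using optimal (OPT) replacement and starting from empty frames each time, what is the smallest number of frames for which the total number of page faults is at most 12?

f=1: 16 faults
f=2: 8 faults
f=3: 6 faults
f=4: 5 faults
f=5: 5 faults
Smallest f with faults ≤ 12 is 2.

2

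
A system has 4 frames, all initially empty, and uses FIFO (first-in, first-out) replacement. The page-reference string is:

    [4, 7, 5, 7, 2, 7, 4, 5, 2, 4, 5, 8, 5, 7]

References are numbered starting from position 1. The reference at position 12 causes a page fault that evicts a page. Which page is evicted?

pos 1: 4 → miss, frames {4}
pos 2: 7 → miss, frames {4,7}
pos 3: 5 → miss, frames {4,7,5}
pos 4: 7 → hit
pos 5: 2 → miss, frames {4,7,5,2}
pos 6: 7 → hit
pos 7: 4 → hit
pos 8: 5 → hit
pos 9: 2 → hit
pos 10: 4 → hit
pos 11: 5 → hit
pos 12: 8 → miss, evict 4, frames {7,5,2,8}
At position 12, page 4 is evicted.

4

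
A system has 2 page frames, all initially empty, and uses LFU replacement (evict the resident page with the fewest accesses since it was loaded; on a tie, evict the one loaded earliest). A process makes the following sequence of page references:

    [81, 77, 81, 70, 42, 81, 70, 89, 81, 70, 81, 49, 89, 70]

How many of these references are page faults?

10

81 → fault, frames (81)
77 → fault, frames (81 77)
81 → hit
70 → fault, evict 77, frames (81 70)
42 → fault, evict 70, frames (81 42)
81 → hit
70 → fault, evict 42, frames (81 70)
89 → fault, evict 70, frames (81 89)
81 → hit
70 → fault, evict 89, frames (81 70)
81 → hit
49 → fault, evict 70, frames (81 49)
89 → fault, evict 49, frames (81 89)
70 → fault, evict 89, frames (81 70)
Page faults: 10.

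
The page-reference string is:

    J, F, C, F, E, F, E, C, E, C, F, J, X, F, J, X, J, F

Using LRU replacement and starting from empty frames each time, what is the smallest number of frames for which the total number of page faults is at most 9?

f=1: 18 faults
f=2: 12 faults
f=3: 6 faults
f=4: 5 faults
f=5: 5 faults
Smallest f with faults ≤ 9 is 3.

3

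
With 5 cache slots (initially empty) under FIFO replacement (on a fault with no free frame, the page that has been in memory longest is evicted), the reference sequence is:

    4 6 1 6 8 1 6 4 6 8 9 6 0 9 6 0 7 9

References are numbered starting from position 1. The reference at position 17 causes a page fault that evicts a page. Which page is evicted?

6

pos 1: 4 → miss, frames {4}
pos 2: 6 → miss, frames {4,6}
pos 3: 1 → miss, frames {4,6,1}
pos 4: 6 → hit
pos 5: 8 → miss, frames {4,6,1,8}
pos 6: 1 → hit
pos 7: 6 → hit
pos 8: 4 → hit
pos 9: 6 → hit
pos 10: 8 → hit
pos 11: 9 → miss, frames {4,6,1,8,9}
pos 12: 6 → hit
pos 13: 0 → miss, evict 4, frames {6,1,8,9,0}
pos 14: 9 → hit
pos 15: 6 → hit
pos 16: 0 → hit
pos 17: 7 → miss, evict 6, frames {1,8,9,0,7}
At position 17, page 6 is evicted.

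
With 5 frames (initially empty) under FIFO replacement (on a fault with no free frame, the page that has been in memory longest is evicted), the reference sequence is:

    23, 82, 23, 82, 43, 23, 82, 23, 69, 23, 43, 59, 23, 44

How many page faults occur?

23 -> miss, frames (23)
82 -> miss, frames (23 82)
23 -> hit
82 -> hit
43 -> miss, frames (23 82 43)
23 -> hit
82 -> hit
23 -> hit
69 -> miss, frames (23 82 43 69)
23 -> hit
43 -> hit
59 -> miss, frames (23 82 43 69 59)
23 -> hit
44 -> miss, evict 23, frames (82 43 69 59 44)
Page faults: 6.

6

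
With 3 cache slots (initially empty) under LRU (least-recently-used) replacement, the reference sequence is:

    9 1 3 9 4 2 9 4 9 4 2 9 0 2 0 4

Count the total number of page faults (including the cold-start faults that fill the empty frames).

9: fault, frames (9)
1: fault, frames (9 1)
3: fault, frames (9 1 3)
9: hit
4: fault, evict 1, frames (3 9 4)
2: fault, evict 3, frames (9 4 2)
9: hit
4: hit
9: hit
4: hit
2: hit
9: hit
0: fault, evict 4, frames (2 9 0)
2: hit
0: hit
4: fault, evict 9, frames (2 0 4)
Page faults: 7.

7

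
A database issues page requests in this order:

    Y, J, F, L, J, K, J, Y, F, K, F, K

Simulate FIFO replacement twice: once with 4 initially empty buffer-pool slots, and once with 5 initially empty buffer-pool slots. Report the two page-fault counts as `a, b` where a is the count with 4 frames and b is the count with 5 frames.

4 frames: F F F F . F . F . . . . → 6 faults.
5 frames: F F F F . F . . . . . . → 5 faults.
5 < 6: adding a frame reduced faults, as is typical.

6, 5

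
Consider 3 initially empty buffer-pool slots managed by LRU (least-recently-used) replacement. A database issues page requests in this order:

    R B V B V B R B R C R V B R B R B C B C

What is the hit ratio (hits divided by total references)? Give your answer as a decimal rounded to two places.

0.65

R: miss, frames {R}
B: miss, frames {R,B}
V: miss, frames {R,B,V}
B: hit
V: hit
B: hit
R: hit
B: hit
R: hit
C: miss, evict V, frames {B,R,C}
R: hit
V: miss, evict B, frames {C,R,V}
B: miss, evict C, frames {R,V,B}
R: hit
B: hit
R: hit
B: hit
C: miss, evict V, frames {R,B,C}
B: hit
C: hit
Hits: 13 of 20 references → 13/20 = 0.6500.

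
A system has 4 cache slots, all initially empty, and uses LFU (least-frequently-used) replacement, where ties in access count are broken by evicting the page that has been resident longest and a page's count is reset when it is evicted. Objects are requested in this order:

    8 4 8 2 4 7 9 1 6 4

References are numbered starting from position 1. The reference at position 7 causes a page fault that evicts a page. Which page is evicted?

2

pos 1: 8 -> fault, frames (8)
pos 2: 4 -> fault, frames (8 4)
pos 3: 8 -> hit
pos 4: 2 -> fault, frames (8 4 2)
pos 5: 4 -> hit
pos 6: 7 -> fault, frames (8 4 2 7)
pos 7: 9 -> fault, evict 2, frames (8 4 7 9)
At position 7, page 2 is evicted.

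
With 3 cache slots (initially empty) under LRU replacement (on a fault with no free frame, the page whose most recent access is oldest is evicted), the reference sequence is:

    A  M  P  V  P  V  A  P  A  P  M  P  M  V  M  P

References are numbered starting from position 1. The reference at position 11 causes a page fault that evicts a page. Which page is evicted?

pos 1: A → miss, frames (A)
pos 2: M → miss, frames (A M)
pos 3: P → miss, frames (A M P)
pos 4: V → miss, evict A, frames (M P V)
pos 5: P → hit
pos 6: V → hit
pos 7: A → miss, evict M, frames (P V A)
pos 8: P → hit
pos 9: A → hit
pos 10: P → hit
pos 11: M → miss, evict V, frames (A P M)
At position 11, page V is evicted.

V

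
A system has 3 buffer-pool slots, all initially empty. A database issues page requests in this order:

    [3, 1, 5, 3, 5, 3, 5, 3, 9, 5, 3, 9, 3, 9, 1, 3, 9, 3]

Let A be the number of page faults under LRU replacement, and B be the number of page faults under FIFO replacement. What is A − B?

Under LRU: F F F . . . . . F . . . . . F . . . → 5 faults.
Under FIFO: F F F . . . . . F . F . . . F . . . → 6 faults.
A − B = 5 − 6 = -1.

-1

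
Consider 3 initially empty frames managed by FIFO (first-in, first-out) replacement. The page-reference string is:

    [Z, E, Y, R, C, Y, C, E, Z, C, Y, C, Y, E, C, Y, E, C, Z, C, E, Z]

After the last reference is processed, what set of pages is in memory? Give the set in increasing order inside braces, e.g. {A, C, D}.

{C, E, Z}

Z → fault, frames [Z]
E → fault, frames [Z, E]
Y → fault, frames [Z, E, Y]
R → fault, evict Z, frames [E, Y, R]
C → fault, evict E, frames [Y, R, C]
Y → hit
C → hit
E → fault, evict Y, frames [R, C, E]
Z → fault, evict R, frames [C, E, Z]
C → hit
Y → fault, evict C, frames [E, Z, Y]
C → fault, evict E, frames [Z, Y, C]
Y → hit
E → fault, evict Z, frames [Y, C, E]
C → hit
Y → hit
E → hit
C → hit
Z → fault, evict Y, frames [C, E, Z]
C → hit
E → hit
Z → hit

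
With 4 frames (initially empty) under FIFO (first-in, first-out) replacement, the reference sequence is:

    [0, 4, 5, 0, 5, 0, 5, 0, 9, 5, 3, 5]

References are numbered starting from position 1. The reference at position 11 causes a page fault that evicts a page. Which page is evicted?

pos 1: 0: miss, frames {0}
pos 2: 4: miss, frames {0,4}
pos 3: 5: miss, frames {0,4,5}
pos 4: 0: hit
pos 5: 5: hit
pos 6: 0: hit
pos 7: 5: hit
pos 8: 0: hit
pos 9: 9: miss, frames {0,4,5,9}
pos 10: 5: hit
pos 11: 3: miss, evict 0, frames {4,5,9,3}
At position 11, page 0 is evicted.

0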